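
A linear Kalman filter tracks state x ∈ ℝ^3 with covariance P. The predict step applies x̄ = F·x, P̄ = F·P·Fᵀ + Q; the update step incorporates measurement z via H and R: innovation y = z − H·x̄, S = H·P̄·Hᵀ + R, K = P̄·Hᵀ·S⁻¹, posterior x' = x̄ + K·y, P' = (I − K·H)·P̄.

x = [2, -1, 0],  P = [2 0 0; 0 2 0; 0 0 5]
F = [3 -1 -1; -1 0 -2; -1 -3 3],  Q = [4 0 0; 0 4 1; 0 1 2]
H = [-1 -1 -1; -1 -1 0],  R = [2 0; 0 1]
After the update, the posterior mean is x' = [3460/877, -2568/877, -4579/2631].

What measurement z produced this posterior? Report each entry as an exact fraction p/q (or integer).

x̄ = F·x = [7, -2, 1]
P̄ = F·P·Fᵀ + Q = [29 4 -15; 4 26 -27; -15 -27 67]
S = H·P̄·Hᵀ + R = [48 21; 21 64]
K = P̄·Hᵀ·S⁻¹ = [-153/877 -402/877; 146/877 -459/877; -2482/2631 847/877]
x' − x̄ = [-2679/877, -814/877, -7210/2631] = K·y
y = (KᵀK)⁻¹·Kᵀ·(x' − x̄) = [7, 4]
z = y + H·x̄ = [7, 4] + [-6, -5] = [1, -1]

z = [1, -1]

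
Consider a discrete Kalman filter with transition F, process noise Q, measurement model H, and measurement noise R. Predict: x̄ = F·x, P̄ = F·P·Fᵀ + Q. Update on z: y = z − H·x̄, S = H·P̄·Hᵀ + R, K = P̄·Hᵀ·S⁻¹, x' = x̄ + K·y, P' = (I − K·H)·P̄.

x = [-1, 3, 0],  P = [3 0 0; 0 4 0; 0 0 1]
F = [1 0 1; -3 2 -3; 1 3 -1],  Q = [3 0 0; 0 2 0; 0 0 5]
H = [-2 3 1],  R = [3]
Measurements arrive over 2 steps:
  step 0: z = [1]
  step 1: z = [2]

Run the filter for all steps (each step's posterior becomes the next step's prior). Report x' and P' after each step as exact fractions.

step 0: x̄ = F·x = [-1, 9, 8]
step 0: P̄ = F·P·Fᵀ + Q = [7 -12 2; -12 54 18; 2 18 45]
step 0: y = z − H·x̄ = [-36]
step 0: S = H·P̄·Hᵀ + R = [806]
step 0: K = P̄·Hᵀ·S⁻¹ = [-24/403; 102/403; 95/806]
step 0: x' = x̄ + K·y = [461/403, -45/403, 1514/403]
step 0: P' = (I − K·H)·P̄ = [1669/403 60/403 3086/403; 60/403 954/403 -2436/403; 3086/403 -2436/403 27245/806]
step 1: x̄ = F·x = [1975/403, -6015/403, -1188/403]
step 1: P̄ = F·P·Fᵀ + Q = [45345/806 -138285/806 -38163/806; -138285/806 452611/806 135921/806; -38163/806 135921/806 69393/806]
step 1: y = z − H·x̄ = [23989/403]
step 1: S = H·P̄·Hᵀ + R = [3477144/403]
step 1: K = P̄·Hᵀ·S⁻¹ = [-4119/52684; 147527/579524; 92247/1159048]
step 1: x' = x̄ + K·y = [13003/52684, 131981/579524, 2074353/1159048]
step 1: P' = (I − K·H)·P̄ = [46347/13171 2034/13171 334011/52684; 2034/13171 349984/144881 -3578235/579524; 334011/52684 -3578235/579524 36442635/1159048]

step 0: x' = [461/403, -45/403, 1514/403], P' = [1669/403 60/403 3086/403; 60/403 954/403 -2436/403; 3086/403 -2436/403 27245/806]
step 1: x' = [13003/52684, 131981/579524, 2074353/1159048], P' = [46347/13171 2034/13171 334011/52684; 2034/13171 349984/144881 -3578235/579524; 334011/52684 -3578235/579524 36442635/1159048]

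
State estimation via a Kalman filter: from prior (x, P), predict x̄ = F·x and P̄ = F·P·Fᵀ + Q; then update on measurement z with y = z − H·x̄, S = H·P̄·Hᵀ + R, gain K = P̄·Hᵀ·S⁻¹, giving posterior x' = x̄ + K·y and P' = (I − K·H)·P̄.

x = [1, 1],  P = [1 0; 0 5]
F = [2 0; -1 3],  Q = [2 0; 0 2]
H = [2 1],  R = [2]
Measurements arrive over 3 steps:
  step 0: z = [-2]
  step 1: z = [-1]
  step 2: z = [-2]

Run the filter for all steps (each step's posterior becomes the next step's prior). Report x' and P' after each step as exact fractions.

step 0: x̄ = F·x = [2, 2]
step 0: P̄ = F·P·Fᵀ + Q = [6 -2; -2 48]
step 0: y = z − H·x̄ = [-8]
step 0: S = H·P̄·Hᵀ + R = [66]
step 0: K = P̄·Hᵀ·S⁻¹ = [5/33; 2/3]
step 0: x' = x̄ + K·y = [26/33, -10/3]
step 0: P' = (I − K·H)·P̄ = [148/33 -26/3; -26/3 56/3]
step 1: x̄ = F·x = [52/33, -356/33]
step 1: P̄ = F·P·Fᵀ + Q = [658/33 -2012/33; -2012/33 7474/33]
step 1: y = z − H·x̄ = [73/11]
step 1: S = H·P̄·Hᵀ + R = [708/11]
step 1: K = P̄·Hᵀ·S⁻¹ = [-58/177; 575/354]
step 1: x' = x̄ + K·y = [-106/177, -1/118]
step 1: P' = (I − K·H)·P̄ = [2306/177 -1576/59; -1576/59 10031/177]
step 2: x̄ = F·x = [-212/177, 203/354]
step 2: P̄ = F·P·Fᵀ + Q = [9578/177 -32980/177; -32980/177 121307/177]
step 2: y = z − H·x̄ = [-21/118]
step 2: S = H·P̄·Hᵀ + R = [9351/59]
step 2: K = P̄·Hᵀ·S⁻¹ = [-512/1039; 18449/9351]
step 2: x' = x̄ + K·y = [-3460/3117, 231/1039]
step 2: P' = (I − K·H)·P̄ = [48706/3117 -100484/3117; -100484/3117 639802/9351]

step 0: x' = [26/33, -10/3], P' = [148/33 -26/3; -26/3 56/3]
step 1: x' = [-106/177, -1/118], P' = [2306/177 -1576/59; -1576/59 10031/177]
step 2: x' = [-3460/3117, 231/1039], P' = [48706/3117 -100484/3117; -100484/3117 639802/9351]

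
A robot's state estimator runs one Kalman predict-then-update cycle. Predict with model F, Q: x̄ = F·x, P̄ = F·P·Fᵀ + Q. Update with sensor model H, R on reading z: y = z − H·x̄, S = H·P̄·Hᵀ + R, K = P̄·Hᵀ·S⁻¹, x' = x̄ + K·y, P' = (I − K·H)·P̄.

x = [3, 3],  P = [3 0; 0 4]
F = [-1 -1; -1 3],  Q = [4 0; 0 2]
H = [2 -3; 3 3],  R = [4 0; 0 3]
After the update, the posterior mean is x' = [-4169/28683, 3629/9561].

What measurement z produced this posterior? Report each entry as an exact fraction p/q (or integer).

x̄ = F·x = [-6, 6]
P̄ = F·P·Fᵀ + Q = [11 -9; -9 41]
S = H·P̄·Hᵀ + R = [525 -276; -276 309]
K = P̄·Hᵀ·S⁻¹ = [5599/28683 5558/28683; -1897/9561 1276/9561]
x' − x̄ = [167929/28683, -53737/9561] = K·y
y = (KᵀK)⁻¹·Kᵀ·(x' − x̄) = [29, 1]
z = y + H·x̄ = [29, 1] + [-30, 0] = [-1, 1]

z = [-1, 1]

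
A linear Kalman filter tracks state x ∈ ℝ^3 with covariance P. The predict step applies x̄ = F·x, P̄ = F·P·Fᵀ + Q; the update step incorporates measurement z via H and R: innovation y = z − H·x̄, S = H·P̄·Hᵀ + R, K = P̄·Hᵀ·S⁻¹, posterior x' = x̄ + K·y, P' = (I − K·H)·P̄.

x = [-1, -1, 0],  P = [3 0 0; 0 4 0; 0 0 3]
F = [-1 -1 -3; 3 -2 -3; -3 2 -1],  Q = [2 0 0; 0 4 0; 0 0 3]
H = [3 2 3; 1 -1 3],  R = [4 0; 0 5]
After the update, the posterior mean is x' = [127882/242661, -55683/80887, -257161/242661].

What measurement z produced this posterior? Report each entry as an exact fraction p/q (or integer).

z = [-3, -2]

x̄ = F·x = [2, -1, 1]
P̄ = F·P·Fᵀ + Q = [36 26 10; 26 74 -34; 10 -34 49]
S = H·P̄·Hᵀ + R = [1149 393; 393 768]
K = P̄·Hᵀ·S⁻¹ = [43400/242661 -3190/80887; 51394/242661 -73694/242661; 961/80887 58874/242661]
x' − x̄ = [-357440/242661, 25204/80887, -499822/242661] = K·y
y = (KᵀK)⁻¹·Kᵀ·(x' − x̄) = [-10, -8]
z = y + H·x̄ = [-10, -8] + [7, 6] = [-3, -2]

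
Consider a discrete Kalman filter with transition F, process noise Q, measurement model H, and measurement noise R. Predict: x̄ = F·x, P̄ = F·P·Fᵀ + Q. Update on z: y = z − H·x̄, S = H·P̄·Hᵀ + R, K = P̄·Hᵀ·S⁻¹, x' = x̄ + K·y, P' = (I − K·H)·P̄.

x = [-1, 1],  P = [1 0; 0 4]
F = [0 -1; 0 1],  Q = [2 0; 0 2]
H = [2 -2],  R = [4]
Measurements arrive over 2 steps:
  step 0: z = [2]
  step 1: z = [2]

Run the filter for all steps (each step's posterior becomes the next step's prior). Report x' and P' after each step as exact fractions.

step 0: x' = [3/7, -3/7], P' = [26/21 16/21; 16/21 26/21]
step 1: x' = [103/209, -103/209], P' = [256/209 162/209; 162/209 256/209]

step 0: x̄ = F·x = [-1, 1]
step 0: P̄ = F·P·Fᵀ + Q = [6 -4; -4 6]
step 0: y = z − H·x̄ = [6]
step 0: S = H·P̄·Hᵀ + R = [84]
step 0: K = P̄·Hᵀ·S⁻¹ = [5/21; -5/21]
step 0: x' = x̄ + K·y = [3/7, -3/7]
step 0: P' = (I − K·H)·P̄ = [26/21 16/21; 16/21 26/21]
step 1: x̄ = F·x = [3/7, -3/7]
step 1: P̄ = F·P·Fᵀ + Q = [68/21 -26/21; -26/21 68/21]
step 1: y = z − H·x̄ = [2/7]
step 1: S = H·P̄·Hᵀ + R = [836/21]
step 1: K = P̄·Hᵀ·S⁻¹ = [47/209; -47/209]
step 1: x' = x̄ + K·y = [103/209, -103/209]
step 1: P' = (I − K·H)·P̄ = [256/209 162/209; 162/209 256/209]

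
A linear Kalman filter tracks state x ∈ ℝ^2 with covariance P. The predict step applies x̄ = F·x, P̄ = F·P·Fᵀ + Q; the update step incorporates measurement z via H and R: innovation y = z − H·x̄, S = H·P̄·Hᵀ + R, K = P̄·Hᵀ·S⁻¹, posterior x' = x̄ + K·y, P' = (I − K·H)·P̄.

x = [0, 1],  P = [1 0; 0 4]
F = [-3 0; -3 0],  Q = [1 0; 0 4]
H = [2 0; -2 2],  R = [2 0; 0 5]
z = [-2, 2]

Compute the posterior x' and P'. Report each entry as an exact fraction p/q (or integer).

x' = [-496/517, -74/517]
P' = [246/517 241/517; 241/517 751/517]

x̄ = F·x = [0, 0]
P̄ = F·P·Fᵀ + Q = [10 9; 9 13]
y = z − H·x̄ = [-2, 2]
S = H·P̄·Hᵀ + R = [42 -4; -4 25]
K = P̄·Hᵀ·S⁻¹ = [246/517 -2/517; 241/517 204/517]
x' = x̄ + K·y = [-496/517, -74/517]
P' = (I − K·H)·P̄ = [246/517 241/517; 241/517 751/517]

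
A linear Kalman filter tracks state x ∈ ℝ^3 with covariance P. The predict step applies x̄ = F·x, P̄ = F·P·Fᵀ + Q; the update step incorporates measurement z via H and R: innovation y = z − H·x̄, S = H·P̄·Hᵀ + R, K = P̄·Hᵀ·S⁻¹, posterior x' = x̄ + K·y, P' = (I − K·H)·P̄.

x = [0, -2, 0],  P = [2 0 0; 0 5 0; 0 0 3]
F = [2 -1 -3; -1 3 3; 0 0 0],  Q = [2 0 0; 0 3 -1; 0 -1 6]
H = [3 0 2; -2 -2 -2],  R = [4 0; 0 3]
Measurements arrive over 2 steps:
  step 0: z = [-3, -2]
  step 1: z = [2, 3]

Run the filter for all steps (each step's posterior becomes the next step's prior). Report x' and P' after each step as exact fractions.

step 0: x̄ = F·x = [2, -6, 0]
step 0: P̄ = F·P·Fᵀ + Q = [42 -46 0; -46 77 -1; 0 -1 6]
step 0: y = z − H·x̄ = [-9, -10]
step 0: S = H·P̄·Hᵀ + R = [406 4; 4 127]
step 0: K = P̄·Hᵀ·S⁻¹ = [7985/25773 1372/25773; -8770/25773 -11900/25773; 782/25773 -2054/25773]
step 0: x' = x̄ + K·y = [-34039/25773, 43292/25773, 13502/25773]
step 0: P' = (I − K·H)·P̄ = [65380/25773 14662/25773 -82100/25773; 14662/25773 42721/25773 -39533/25773; -82100/25773 -39533/25773 124714/25773]
step 1: x̄ = F·x = [-151876/25773, 204421/25773, 0]
step 1: P̄ = F·P·Fᵀ + Q = [2167567/25773 -1543219/25773 0; -1543219/25773 1342648/25773 -1; 0 -1 6]
step 1: y = z − H·x̄ = [169058/8591, 60803/8591]
step 1: S = H·P̄·Hᵀ + R = [6743249/8591 -1420516/8591; -1420516/8591 728265/8591]
step 1: K = P̄·Hᵀ·S⁻¹ = [114922473/336748519 31696844/336748519; -107325719/336748519 -139569932/336748519; -5465980/336748519 -50386298/336748519]
step 1: x' = x̄ + K·y = [1504302394/1010245557, -1286597245/1010245557, -464172474/336748519]
step 1: P' = (I − K·H)·P̄ = [2583892364/1010245557 459775546/1010245557 -1062101236/336748519; 459775546/1010245557 1501906781/1010245557 -444539211/336748519; -1062101236/336748519 -444539211/336748519 1582219894/336748519]

step 0: x' = [-34039/25773, 43292/25773, 13502/25773], P' = [65380/25773 14662/25773 -82100/25773; 14662/25773 42721/25773 -39533/25773; -82100/25773 -39533/25773 124714/25773]
step 1: x' = [1504302394/1010245557, -1286597245/1010245557, -464172474/336748519], P' = [2583892364/1010245557 459775546/1010245557 -1062101236/336748519; 459775546/1010245557 1501906781/1010245557 -444539211/336748519; -1062101236/336748519 -444539211/336748519 1582219894/336748519]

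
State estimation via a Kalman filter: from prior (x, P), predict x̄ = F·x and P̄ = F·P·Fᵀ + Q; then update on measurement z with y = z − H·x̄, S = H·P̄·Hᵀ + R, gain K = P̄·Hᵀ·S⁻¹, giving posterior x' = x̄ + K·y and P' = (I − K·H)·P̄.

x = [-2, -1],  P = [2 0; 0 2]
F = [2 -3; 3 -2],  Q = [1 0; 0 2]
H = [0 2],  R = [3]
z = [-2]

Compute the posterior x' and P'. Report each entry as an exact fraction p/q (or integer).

x' = [173/115, -124/115]
P' = [801/115 72/115; 72/115 84/115]

x̄ = F·x = [-1, -4]
P̄ = F·P·Fᵀ + Q = [27 24; 24 28]
y = z − H·x̄ = [6]
S = H·P̄·Hᵀ + R = [115]
K = P̄·Hᵀ·S⁻¹ = [48/115; 56/115]
x' = x̄ + K·y = [173/115, -124/115]
P' = (I − K·H)·P̄ = [801/115 72/115; 72/115 84/115]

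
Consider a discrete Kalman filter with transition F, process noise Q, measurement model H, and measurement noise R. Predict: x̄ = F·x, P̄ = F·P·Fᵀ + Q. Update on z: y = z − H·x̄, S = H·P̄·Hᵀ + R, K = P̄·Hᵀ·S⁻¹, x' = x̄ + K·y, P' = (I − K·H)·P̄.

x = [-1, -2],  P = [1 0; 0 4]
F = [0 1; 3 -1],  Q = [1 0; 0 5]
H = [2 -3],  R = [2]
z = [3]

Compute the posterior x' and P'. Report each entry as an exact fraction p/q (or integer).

x̄ = F·x = [-2, -1]
P̄ = F·P·Fᵀ + Q = [5 -4; -4 18]
y = z − H·x̄ = [4]
S = H·P̄·Hᵀ + R = [232]
K = P̄·Hᵀ·S⁻¹ = [11/116; -31/116]
x' = x̄ + K·y = [-47/29, -60/29]
P' = (I − K·H)·P̄ = [169/58 109/58; 109/58 83/58]

x' = [-47/29, -60/29]
P' = [169/58 109/58; 109/58 83/58]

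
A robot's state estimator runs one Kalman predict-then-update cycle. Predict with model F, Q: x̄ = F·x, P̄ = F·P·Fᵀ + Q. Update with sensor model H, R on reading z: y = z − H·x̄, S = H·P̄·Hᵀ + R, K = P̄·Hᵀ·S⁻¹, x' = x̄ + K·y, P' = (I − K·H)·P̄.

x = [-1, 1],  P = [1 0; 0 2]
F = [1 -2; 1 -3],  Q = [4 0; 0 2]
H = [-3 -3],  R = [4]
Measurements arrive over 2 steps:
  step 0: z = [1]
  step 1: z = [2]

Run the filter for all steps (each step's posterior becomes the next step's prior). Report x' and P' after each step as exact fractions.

step 0: x' = [-9/68, -1/4], P' = [247/136 -13/8; -13/8 15/8]
step 1: x' = [-41029/113935, -34029/113935], P' = [199474/113935 -177166/113935; -177166/113935 205254/113935]

step 0: x̄ = F·x = [-3, -4]
step 0: P̄ = F·P·Fᵀ + Q = [13 13; 13 21]
step 0: y = z − H·x̄ = [-20]
step 0: S = H·P̄·Hᵀ + R = [544]
step 0: K = P̄·Hᵀ·S⁻¹ = [-39/272; -3/16]
step 0: x' = x̄ + K·y = [-9/68, -1/4]
step 0: P' = (I − K·H)·P̄ = [247/136 -13/8; -13/8 15/8]
step 1: x̄ = F·x = [25/68, 21/34]
step 1: P̄ = F·P·Fᵀ + Q = [2695/136 1441/68; 1441/68 1035/34]
step 1: y = z − H·x̄ = [337/68]
step 1: S = H·P̄·Hᵀ + R = [113935/136]
step 1: K = P̄·Hᵀ·S⁻¹ = [-16731/113935; -21066/113935]
step 1: x' = x̄ + K·y = [-41029/113935, -34029/113935]
step 1: P' = (I − K·H)·P̄ = [199474/113935 -177166/113935; -177166/113935 205254/113935]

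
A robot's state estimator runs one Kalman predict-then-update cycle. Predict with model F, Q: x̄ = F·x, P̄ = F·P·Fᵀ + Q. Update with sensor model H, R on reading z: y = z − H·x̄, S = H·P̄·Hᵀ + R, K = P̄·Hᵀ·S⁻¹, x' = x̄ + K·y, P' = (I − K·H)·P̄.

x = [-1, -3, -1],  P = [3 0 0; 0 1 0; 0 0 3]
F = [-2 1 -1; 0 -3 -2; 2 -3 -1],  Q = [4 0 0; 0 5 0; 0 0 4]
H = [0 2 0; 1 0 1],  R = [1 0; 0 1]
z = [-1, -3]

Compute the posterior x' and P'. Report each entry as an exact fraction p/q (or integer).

x̄ = F·x = [0, 11, 8]
P̄ = F·P·Fᵀ + Q = [20 3 -12; 3 26 15; -12 15 28]
y = z − H·x̄ = [-23, -11]
S = H·P̄·Hᵀ + R = [105 36; 36 25]
K = P̄·Hᵀ·S⁻¹ = [-46/443 208/443; 652/1329 6/443; 58/443 200/443]
x' = x̄ + K·y = [-1230/443, -575/1329, 10/443]
P' = (I − K·H)·P̄ = [7472/443 -23/443 -7264/443; -23/443 326/1329 29/443; -7264/443 29/443 7464/443]

x' = [-1230/443, -575/1329, 10/443]
P' = [7472/443 -23/443 -7264/443; -23/443 326/1329 29/443; -7264/443 29/443 7464/443]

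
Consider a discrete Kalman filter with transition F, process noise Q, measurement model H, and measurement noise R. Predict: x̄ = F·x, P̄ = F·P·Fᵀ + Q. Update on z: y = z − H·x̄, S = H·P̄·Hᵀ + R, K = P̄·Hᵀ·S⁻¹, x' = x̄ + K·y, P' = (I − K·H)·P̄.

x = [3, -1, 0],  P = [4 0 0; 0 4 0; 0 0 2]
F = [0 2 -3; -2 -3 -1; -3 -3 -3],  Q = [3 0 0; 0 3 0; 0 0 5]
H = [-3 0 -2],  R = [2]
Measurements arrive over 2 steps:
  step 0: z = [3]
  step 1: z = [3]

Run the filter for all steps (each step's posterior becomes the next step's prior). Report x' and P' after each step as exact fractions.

step 0: x̄ = F·x = [-2, -3, -6]
step 0: P̄ = F·P·Fᵀ + Q = [37 -18 -6; -18 57 66; -6 66 95]
step 0: y = z − H·x̄ = [-15]
step 0: S = H·P̄·Hᵀ + R = [643]
step 0: K = P̄·Hᵀ·S⁻¹ = [-99/643; -78/643; -172/643]
step 0: x' = x̄ + K·y = [199/643, -759/643, -1278/643]
step 0: P' = (I − K·H)·P̄ = [13990/643 -19296/643 -20886/643; -19296/643 30567/643 29022/643; -20886/643 29022/643 31501/643]
step 1: x̄ = F·x = [2316/643, 3157/643, 5514/643]
step 1: P̄ = F·P·Fᵀ + Q = [59442/643 66123/643 114975/643; 66123/643 223529/643 324396/643; 114975/643 324396/643 486857/643]
step 1: y = z − H·x̄ = [19905/643]
step 1: S = H·P̄·Hᵀ + R = [3863392/643]
step 1: K = P̄·Hᵀ·S⁻¹ = [-102069/965848; -847161/3863392; -1318639/3863392]
step 1: x' = x̄ + K·y = [319161/965848, -7256627/3863392, -7690149/3863392]
step 1: P' = (I − K·H)·P̄ = [6119601/241462 -35154135/965848 -36615537/965848; -35154135/965848 226902629/3863392 211771971/3863392; -36615537/965848 211771971/3863392 221011861/3863392]

step 0: x' = [199/643, -759/643, -1278/643], P' = [13990/643 -19296/643 -20886/643; -19296/643 30567/643 29022/643; -20886/643 29022/643 31501/643]
step 1: x' = [319161/965848, -7256627/3863392, -7690149/3863392], P' = [6119601/241462 -35154135/965848 -36615537/965848; -35154135/965848 226902629/3863392 211771971/3863392; -36615537/965848 211771971/3863392 221011861/3863392]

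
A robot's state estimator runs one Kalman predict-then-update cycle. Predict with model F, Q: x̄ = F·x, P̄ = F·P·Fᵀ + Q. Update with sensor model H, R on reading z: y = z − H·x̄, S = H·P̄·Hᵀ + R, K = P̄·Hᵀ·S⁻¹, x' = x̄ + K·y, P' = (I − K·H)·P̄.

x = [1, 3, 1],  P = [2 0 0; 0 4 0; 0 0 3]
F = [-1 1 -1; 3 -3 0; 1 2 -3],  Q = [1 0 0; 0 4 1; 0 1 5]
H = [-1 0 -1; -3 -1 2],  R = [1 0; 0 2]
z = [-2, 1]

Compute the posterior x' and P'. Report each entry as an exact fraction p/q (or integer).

x̄ = F·x = [1, -6, 4]
P̄ = F·P·Fᵀ + Q = [10 -18 15; -18 58 -17; 15 -17 50]
y = z − H·x̄ = [3, -10]
S = H·P̄·Hᵀ + R = [91 -90; -90 130]
K = P̄·Hᵀ·S⁻¹ = [-163/373 -306/1865; 113/373 -154/1865; -197/373 351/1865]
x' = x̄ + K·y = [496/373, -1591/373, 199/373]
P' = (I − K·H)·P̄ = [3783/1865 -16673/1865 -2968/1865; -16673/1865 82543/1865 16108/1865; -2968/1865 16108/1865 3953/1865]

x' = [496/373, -1591/373, 199/373]
P' = [3783/1865 -16673/1865 -2968/1865; -16673/1865 82543/1865 16108/1865; -2968/1865 16108/1865 3953/1865]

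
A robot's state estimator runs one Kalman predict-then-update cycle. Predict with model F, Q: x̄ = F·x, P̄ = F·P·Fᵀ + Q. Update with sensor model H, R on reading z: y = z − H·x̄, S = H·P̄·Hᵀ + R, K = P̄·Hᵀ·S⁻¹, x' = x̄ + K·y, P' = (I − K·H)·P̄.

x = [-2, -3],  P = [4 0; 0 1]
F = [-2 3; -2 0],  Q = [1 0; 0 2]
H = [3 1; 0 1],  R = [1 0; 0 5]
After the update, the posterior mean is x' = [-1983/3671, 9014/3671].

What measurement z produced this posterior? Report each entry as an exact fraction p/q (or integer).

x̄ = F·x = [-5, 4]
P̄ = F·P·Fᵀ + Q = [26 16; 16 18]
S = H·P̄·Hᵀ + R = [349 66; 66 23]
K = P̄·Hᵀ·S⁻¹ = [1106/3671 -620/3671; 330/3671 1926/3671]
x' − x̄ = [16372/3671, -5670/3671] = K·y
y = (KᵀK)⁻¹·Kᵀ·(x' − x̄) = [12, -5]
z = y + H·x̄ = [12, -5] + [-11, 4] = [1, -1]

z = [1, -1]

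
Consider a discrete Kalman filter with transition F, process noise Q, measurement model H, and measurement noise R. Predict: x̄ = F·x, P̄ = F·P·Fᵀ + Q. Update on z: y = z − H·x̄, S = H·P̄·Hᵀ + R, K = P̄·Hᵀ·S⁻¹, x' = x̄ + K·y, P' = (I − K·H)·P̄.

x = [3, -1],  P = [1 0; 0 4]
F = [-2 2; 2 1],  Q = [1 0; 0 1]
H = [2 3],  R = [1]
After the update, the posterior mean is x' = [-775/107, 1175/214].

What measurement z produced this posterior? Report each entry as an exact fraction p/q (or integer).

x̄ = F·x = [-8, 5]
P̄ = F·P·Fᵀ + Q = [21 4; 4 9]
S = H·P̄·Hᵀ + R = [214]
K = P̄·Hᵀ·S⁻¹ = [27/107; 35/214]
x' − x̄ = [81/107, 105/214] = K·y
y = (KᵀK)⁻¹·Kᵀ·(x' − x̄) = [3]
z = y + H·x̄ = [3] + [-1] = [2]

z = [2]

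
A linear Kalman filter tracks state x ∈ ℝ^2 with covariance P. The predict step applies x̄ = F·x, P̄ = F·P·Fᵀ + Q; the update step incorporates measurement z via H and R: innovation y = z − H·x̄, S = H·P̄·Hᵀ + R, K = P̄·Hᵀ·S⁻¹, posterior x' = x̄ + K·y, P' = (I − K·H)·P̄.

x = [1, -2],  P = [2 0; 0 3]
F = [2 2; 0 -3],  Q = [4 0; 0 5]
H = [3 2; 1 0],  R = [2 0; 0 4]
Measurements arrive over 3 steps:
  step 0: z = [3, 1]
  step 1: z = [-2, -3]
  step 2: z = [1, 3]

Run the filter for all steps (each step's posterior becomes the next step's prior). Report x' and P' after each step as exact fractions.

step 0: x̄ = F·x = [-2, 6]
step 0: P̄ = F·P·Fᵀ + Q = [24 -18; -18 32]
step 0: y = z − H·x̄ = [-3, 3]
step 0: S = H·P̄·Hᵀ + R = [130 36; 36 28]
step 0: K = P̄·Hᵀ·S⁻¹ = [18/293 228/293; 116/293 -675/586]
step 0: x' = x̄ + K·y = [44/293, 795/586]
step 0: P' = (I − K·H)·P̄ = [912/293 -1350/293; -1350/293 2141/293]
step 1: x̄ = F·x = [883/293, -2385/586]
step 1: P̄ = F·P·Fᵀ + Q = [2584/293 -4746/293; -4746/293 20734/293]
step 1: y = z − H·x̄ = [-850/293, -1762/293]
step 1: S = H·P̄·Hᵀ + R = [49826/293 -1740/293; -1740/293 3756/293]
step 1: K = P̄·Hᵀ·S⁻¹ = [-290/26183 53636/78549; 13370/26183 -53781/52366]
step 1: x' = x̄ + K·y = [-83305/78549, 32719/52366]
step 1: P' = (I − K·H)·P̄ = [214544/78549 -107562/26183; -107562/26183 174713/26183]
step 2: x̄ = F·x = [-68453/78549, -98157/52366]
step 2: P̄ = F·P·Fᵀ + Q = [687440/78549 -402906/26183; -402906/26183 1703332/26183]
step 2: y = z − H·x̄ = [192793/26183, 304100/78549]
step 2: S = H·P̄·Hᵀ + R = [4093142/26183 -118372/26183; -118372/26183 1001636/78549]
step 2: K = P̄·Hᵀ·S⁻¹ = [-177558/19372315 13232602/19372315; 1965458/3874463 -7957317/7748926]
step 2: x' = x̄ + K·y = [33039827/19372315, -16386941/7748926]
step 2: P' = (I − K·H)·P̄ = [52930408/19372315 -15914634/3874463; -15914634/3874463 25837409/3874463]

step 0: x' = [44/293, 795/586], P' = [912/293 -1350/293; -1350/293 2141/293]
step 1: x' = [-83305/78549, 32719/52366], P' = [214544/78549 -107562/26183; -107562/26183 174713/26183]
step 2: x' = [33039827/19372315, -16386941/7748926], P' = [52930408/19372315 -15914634/3874463; -15914634/3874463 25837409/3874463]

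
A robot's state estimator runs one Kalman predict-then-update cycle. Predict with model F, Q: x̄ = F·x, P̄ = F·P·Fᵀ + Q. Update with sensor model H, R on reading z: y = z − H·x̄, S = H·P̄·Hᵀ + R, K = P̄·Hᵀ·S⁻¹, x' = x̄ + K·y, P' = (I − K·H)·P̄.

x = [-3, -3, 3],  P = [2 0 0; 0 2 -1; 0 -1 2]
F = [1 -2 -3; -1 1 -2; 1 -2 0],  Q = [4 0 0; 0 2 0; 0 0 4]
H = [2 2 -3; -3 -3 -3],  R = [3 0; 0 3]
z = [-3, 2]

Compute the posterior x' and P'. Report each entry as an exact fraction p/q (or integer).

x̄ = F·x = [-6, -6, 3]
P̄ = F·P·Fᵀ + Q = [20 5 4; 5 18 -10; 4 -10 14]
y = z − H·x̄ = [30, -25]
S = H·P̄·Hᵀ + R = [393 -180; -180 453]
K = P̄·Hᵀ·S⁻¹ = [518/48543 -3039/16181; 9136/48543 -183/16181; -3198/16181 -2128/16181]
x' = x̄ + K·y = [-15931/16181, -1151/16181, 5803/16181]
P' = (I − K·H)·P̄ = [157997/48543 -152216/48543 1112/16181; -152216/48543 158027/48543 -1754/16181; 1112/16181 -1754/16181 2770/16181]

x' = [-15931/16181, -1151/16181, 5803/16181]
P' = [157997/48543 -152216/48543 1112/16181; -152216/48543 158027/48543 -1754/16181; 1112/16181 -1754/16181 2770/16181]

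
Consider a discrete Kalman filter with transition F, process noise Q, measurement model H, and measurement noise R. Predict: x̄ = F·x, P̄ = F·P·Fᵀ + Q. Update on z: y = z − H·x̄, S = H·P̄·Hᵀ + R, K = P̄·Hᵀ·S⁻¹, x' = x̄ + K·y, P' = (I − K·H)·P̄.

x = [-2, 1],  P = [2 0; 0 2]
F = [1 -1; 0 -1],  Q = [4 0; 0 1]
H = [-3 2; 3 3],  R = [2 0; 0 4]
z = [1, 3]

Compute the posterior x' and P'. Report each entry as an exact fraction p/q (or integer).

x̄ = F·x = [-3, -1]
P̄ = F·P·Fᵀ + Q = [8 2; 2 3]
y = z − H·x̄ = [-6, 15]
S = H·P̄·Hᵀ + R = [62 -60; -60 139]
K = P̄·Hᵀ·S⁻¹ = [-490/2509 330/2509; 450/2509 465/2509]
x' = x̄ + K·y = [363/2509, 1766/2509]
P' = (I − K·H)·P̄ = [372/2509 68/2509; 68/2509 552/2509]

x' = [363/2509, 1766/2509]
P' = [372/2509 68/2509; 68/2509 552/2509]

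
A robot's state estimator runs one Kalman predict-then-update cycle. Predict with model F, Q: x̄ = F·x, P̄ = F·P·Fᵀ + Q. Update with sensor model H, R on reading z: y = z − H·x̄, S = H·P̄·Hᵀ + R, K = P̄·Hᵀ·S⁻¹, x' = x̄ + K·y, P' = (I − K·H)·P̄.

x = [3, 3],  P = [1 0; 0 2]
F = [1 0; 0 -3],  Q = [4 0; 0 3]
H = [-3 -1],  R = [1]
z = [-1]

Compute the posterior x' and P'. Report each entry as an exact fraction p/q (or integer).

x' = [216/67, -582/67]
P' = [110/67 -315/67; -315/67 966/67]

x̄ = F·x = [3, -9]
P̄ = F·P·Fᵀ + Q = [5 0; 0 21]
y = z − H·x̄ = [-1]
S = H·P̄·Hᵀ + R = [67]
K = P̄·Hᵀ·S⁻¹ = [-15/67; -21/67]
x' = x̄ + K·y = [216/67, -582/67]
P' = (I − K·H)·P̄ = [110/67 -315/67; -315/67 966/67]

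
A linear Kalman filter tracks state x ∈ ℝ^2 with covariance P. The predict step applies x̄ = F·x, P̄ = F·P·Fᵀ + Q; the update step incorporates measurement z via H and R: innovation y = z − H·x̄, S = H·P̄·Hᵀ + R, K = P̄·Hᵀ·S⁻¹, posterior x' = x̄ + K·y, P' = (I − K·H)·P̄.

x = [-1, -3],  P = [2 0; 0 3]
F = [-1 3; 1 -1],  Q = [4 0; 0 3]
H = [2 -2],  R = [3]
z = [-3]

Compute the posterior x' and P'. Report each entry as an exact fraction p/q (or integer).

x' = [-32/15, -8/15]
P' = [671/255 539/255; 539/255 596/255]

x̄ = F·x = [-8, 2]
P̄ = F·P·Fᵀ + Q = [33 -11; -11 8]
y = z − H·x̄ = [17]
S = H·P̄·Hᵀ + R = [255]
K = P̄·Hᵀ·S⁻¹ = [88/255; -38/255]
x' = x̄ + K·y = [-32/15, -8/15]
P' = (I − K·H)·P̄ = [671/255 539/255; 539/255 596/255]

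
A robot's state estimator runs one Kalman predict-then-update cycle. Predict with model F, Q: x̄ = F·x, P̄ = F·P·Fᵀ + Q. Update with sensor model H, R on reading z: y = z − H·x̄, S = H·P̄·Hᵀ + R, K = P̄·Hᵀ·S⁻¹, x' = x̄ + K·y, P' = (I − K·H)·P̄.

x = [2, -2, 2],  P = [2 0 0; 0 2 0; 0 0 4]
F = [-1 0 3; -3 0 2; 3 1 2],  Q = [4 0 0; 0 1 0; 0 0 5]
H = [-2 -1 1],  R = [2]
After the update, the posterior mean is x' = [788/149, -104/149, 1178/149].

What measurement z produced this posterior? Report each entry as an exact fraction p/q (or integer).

z = [-2]

x̄ = F·x = [4, -2, 8]
P̄ = F·P·Fᵀ + Q = [42 30 18; 30 35 -2; 18 -2 41]
S = H·P̄·Hᵀ + R = [298]
K = P̄·Hᵀ·S⁻¹ = [-48/149; -97/298; 7/298]
x' − x̄ = [192/149, 194/149, -14/149] = K·y
y = (KᵀK)⁻¹·Kᵀ·(x' − x̄) = [-4]
z = y + H·x̄ = [-4] + [2] = [-2]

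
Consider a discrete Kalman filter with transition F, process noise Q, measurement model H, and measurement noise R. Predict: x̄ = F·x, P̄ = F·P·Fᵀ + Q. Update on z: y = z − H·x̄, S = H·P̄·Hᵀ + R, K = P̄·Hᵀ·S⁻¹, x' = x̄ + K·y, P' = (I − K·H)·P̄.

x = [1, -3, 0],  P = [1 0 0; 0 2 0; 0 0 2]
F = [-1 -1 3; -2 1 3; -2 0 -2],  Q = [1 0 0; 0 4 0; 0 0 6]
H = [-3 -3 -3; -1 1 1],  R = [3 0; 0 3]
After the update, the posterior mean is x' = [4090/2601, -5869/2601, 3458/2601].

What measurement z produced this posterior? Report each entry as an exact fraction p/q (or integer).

z = [-2, -2]

x̄ = F·x = [2, -5, -2]
P̄ = F·P·Fᵀ + Q = [22 18 -10; 18 28 -8; -10 -8 18]
S = H·P̄·Hᵀ + R = [615 -24; -24 39]
K = P̄·Hᵀ·S⁻¹ = [-1282/7803 -3590/7803; -1466/7803 -502/7803; 160/7803 4100/7803]
x' − x̄ = [-1112/2601, 7136/2601, 8660/2601] = K·y
y = (KᵀK)⁻¹·Kᵀ·(x' − x̄) = [-17, 7]
z = y + H·x̄ = [-17, 7] + [15, -9] = [-2, -2]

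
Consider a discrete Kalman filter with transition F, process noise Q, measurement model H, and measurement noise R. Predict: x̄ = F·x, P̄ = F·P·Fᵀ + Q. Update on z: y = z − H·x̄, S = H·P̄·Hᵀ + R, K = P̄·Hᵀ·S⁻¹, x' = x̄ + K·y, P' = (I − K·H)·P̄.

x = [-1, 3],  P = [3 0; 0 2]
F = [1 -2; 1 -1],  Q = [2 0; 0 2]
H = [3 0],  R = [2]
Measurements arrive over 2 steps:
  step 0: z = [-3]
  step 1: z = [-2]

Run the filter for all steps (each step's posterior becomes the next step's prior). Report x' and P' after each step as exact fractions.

step 0: x' = [-131/119, -14/17], P' = [26/119 2/17; 2/17 56/17]
step 1: x' = [-5263/8111, -6441/8111], P' = [1776/8111 768/8111; 768/8111 20500/8111]

step 0: x̄ = F·x = [-7, -4]
step 0: P̄ = F·P·Fᵀ + Q = [13 7; 7 7]
step 0: y = z − H·x̄ = [18]
step 0: S = H·P̄·Hᵀ + R = [119]
step 0: K = P̄·Hᵀ·S⁻¹ = [39/119; 3/17]
step 0: x' = x̄ + K·y = [-131/119, -14/17]
step 0: P' = (I − K·H)·P̄ = [26/119 2/17; 2/17 56/17]
step 1: x̄ = F·x = [65/119, -33/119]
step 1: P̄ = F·P·Fᵀ + Q = [1776/119 768/119; 768/119 628/119]
step 1: y = z − H·x̄ = [-433/119]
step 1: S = H·P̄·Hᵀ + R = [16222/119]
step 1: K = P̄·Hᵀ·S⁻¹ = [2664/8111; 1152/8111]
step 1: x' = x̄ + K·y = [-5263/8111, -6441/8111]
step 1: P' = (I − K·H)·P̄ = [1776/8111 768/8111; 768/8111 20500/8111]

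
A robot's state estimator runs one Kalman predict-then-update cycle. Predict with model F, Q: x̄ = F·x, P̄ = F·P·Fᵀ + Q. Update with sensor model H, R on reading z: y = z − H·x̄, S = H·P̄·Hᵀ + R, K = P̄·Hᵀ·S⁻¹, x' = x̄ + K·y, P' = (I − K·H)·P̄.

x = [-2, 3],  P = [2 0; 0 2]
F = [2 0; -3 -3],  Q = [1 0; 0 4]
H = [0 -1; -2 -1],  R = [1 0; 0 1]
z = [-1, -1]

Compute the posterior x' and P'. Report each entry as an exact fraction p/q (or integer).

x̄ = F·x = [-4, -3]
P̄ = F·P·Fᵀ + Q = [9 -12; -12 40]
y = z − H·x̄ = [-4, -12]
S = H·P̄·Hᵀ + R = [41 16; 16 29]
K = P̄·Hᵀ·S⁻¹ = [148/311 -146/311; -904/933 -16/933]
x' = x̄ + K·y = [-84/311, 1009/933]
P' = (I − K·H)·P̄ = [147/311 -148/311; -148/311 904/933]

x' = [-84/311, 1009/933]
P' = [147/311 -148/311; -148/311 904/933]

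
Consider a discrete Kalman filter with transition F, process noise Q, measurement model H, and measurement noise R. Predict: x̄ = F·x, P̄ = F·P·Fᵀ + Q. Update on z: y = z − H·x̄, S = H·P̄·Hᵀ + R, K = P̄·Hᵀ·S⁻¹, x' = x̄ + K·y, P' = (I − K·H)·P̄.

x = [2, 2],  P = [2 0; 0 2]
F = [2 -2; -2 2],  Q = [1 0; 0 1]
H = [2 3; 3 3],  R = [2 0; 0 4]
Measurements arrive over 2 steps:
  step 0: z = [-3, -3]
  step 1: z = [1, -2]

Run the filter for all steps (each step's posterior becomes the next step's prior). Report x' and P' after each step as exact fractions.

step 0: x̄ = F·x = [0, 0]
step 0: P̄ = F·P·Fᵀ + Q = [17 -16; -16 17]
step 0: y = z − H·x̄ = [-3, -3]
step 0: S = H·P̄·Hᵀ + R = [31 15; 15 22]
step 0: K = P̄·Hᵀ·S⁻¹ = [-353/457 303/457; 373/457 -192/457]
step 0: x' = x̄ + K·y = [150/457, -543/457]
step 0: P' = (I − K·H)·P̄ = [1918/457 -1514/457; -1514/457 1258/457]
step 1: x̄ = F·x = [1386/457, -1386/457]
step 1: P̄ = F·P·Fᵀ + Q = [25273/457 -24816/457; -24816/457 25273/457]
step 1: y = z − H·x̄ = [1843/457, -2]
step 1: S = H·P̄·Hᵀ + R = [31671/457 15; 15 22]
step 1: K = P̄·Hᵀ·S⁻¹ = [-546409/593937 151181/197979; 185183/197979 -33088/65993]
step 1: x' = x̄ + K·y = [-1309351/593937, 344903/197979]
step 1: P' = (I − K·H)·P̄ = [2906990/593937 -767422/197979; -767422/197979 211690/65993]

step 0: x' = [150/457, -543/457], P' = [1918/457 -1514/457; -1514/457 1258/457]
step 1: x' = [-1309351/593937, 344903/197979], P' = [2906990/593937 -767422/197979; -767422/197979 211690/65993]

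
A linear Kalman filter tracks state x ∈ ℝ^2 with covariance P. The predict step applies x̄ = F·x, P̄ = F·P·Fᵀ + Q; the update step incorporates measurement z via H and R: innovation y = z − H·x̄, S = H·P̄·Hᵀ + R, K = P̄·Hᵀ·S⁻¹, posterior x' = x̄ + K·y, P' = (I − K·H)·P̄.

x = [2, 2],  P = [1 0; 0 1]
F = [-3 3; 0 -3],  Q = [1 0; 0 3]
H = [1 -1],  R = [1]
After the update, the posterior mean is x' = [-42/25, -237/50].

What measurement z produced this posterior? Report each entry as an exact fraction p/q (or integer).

x̄ = F·x = [0, -6]
P̄ = F·P·Fᵀ + Q = [19 -9; -9 12]
S = H·P̄·Hᵀ + R = [50]
K = P̄·Hᵀ·S⁻¹ = [14/25; -21/50]
x' − x̄ = [-42/25, 63/50] = K·y
y = (KᵀK)⁻¹·Kᵀ·(x' − x̄) = [-3]
z = y + H·x̄ = [-3] + [6] = [3]

z = [3]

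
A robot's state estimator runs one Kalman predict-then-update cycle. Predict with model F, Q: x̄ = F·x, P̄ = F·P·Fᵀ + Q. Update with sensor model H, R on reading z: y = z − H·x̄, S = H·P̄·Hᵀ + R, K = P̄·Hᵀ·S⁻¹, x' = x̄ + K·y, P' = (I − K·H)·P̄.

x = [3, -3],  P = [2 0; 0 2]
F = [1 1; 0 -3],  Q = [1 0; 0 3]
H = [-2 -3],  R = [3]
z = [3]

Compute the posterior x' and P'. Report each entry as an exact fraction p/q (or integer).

x' = [12/7, -27/14]
P' = [159/35 -108/35; -108/35 339/140]

x̄ = F·x = [0, 9]
P̄ = F·P·Fᵀ + Q = [5 -6; -6 21]
y = z − H·x̄ = [30]
S = H·P̄·Hᵀ + R = [140]
K = P̄·Hᵀ·S⁻¹ = [2/35; -51/140]
x' = x̄ + K·y = [12/7, -27/14]
P' = (I − K·H)·P̄ = [159/35 -108/35; -108/35 339/140]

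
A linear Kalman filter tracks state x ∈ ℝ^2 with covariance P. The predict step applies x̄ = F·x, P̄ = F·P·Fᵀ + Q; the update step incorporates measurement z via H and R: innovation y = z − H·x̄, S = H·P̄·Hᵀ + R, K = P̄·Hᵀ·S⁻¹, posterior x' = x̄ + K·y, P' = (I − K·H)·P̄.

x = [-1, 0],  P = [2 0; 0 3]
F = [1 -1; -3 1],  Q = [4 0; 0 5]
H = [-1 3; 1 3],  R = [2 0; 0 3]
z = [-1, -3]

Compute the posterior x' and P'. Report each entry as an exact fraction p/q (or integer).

x̄ = F·x = [-1, 3]
P̄ = F·P·Fᵀ + Q = [9 -9; -9 26]
y = z − H·x̄ = [-11, -11]
S = H·P̄·Hᵀ + R = [299 225; 225 192]
K = P̄·Hᵀ·S⁻¹ = [-954/2261 906/2261; 393/2261 352/2261]
x' = x̄ + K·y = [-1733/2261, -1412/2261]
P' = (I − K·H)·P̄ = [2313/2261 135/2261; 135/2261 307/2261]

x' = [-1733/2261, -1412/2261]
P' = [2313/2261 135/2261; 135/2261 307/2261]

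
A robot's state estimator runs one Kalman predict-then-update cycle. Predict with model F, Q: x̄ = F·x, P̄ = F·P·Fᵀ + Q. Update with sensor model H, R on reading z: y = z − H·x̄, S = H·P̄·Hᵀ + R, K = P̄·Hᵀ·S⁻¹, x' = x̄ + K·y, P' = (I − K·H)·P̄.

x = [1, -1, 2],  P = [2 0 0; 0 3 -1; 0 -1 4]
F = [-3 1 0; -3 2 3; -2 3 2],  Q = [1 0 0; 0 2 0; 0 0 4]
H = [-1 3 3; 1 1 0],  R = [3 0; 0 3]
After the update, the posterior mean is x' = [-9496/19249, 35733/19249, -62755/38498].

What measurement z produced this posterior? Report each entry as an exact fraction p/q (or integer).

x̄ = F·x = [-4, 1, -1]
P̄ = F·P·Fᵀ + Q = [22 21 19; 21 56 41; 19 41 43]
S = H·P̄·Hᵀ + R = [1414 368; 368 123]
K = P̄·Hᵀ·S⁻¹ = [-1885/19249 12369/19249; 2437/19249 4759/19249; 6579/38498 -452/19249]
x' − x̄ = [67500/19249, 16484/19249, -24257/38498] = K·y
y = (KᵀK)⁻¹·Kᵀ·(x' − x̄) = [-3, 5]
z = y + H·x̄ = [-3, 5] + [4, -3] = [1, 2]

z = [1, 2]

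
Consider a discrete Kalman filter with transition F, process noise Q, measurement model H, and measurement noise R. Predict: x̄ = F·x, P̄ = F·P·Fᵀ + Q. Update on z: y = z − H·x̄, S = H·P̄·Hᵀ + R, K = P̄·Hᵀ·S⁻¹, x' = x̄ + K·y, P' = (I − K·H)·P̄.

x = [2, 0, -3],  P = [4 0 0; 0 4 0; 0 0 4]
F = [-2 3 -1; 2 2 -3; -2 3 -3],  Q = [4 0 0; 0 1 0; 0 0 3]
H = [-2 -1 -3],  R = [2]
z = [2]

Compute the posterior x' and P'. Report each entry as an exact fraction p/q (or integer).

x' = [-5769/1121, 11199/1121, -625/1121]
P' = [12148/1121 -17586/1121 -2126/1121; -17586/1121 96617/2242 -8597/2242; -2126/1121 -8597/2242 5997/2242]

x̄ = F·x = [-1, 13, 5]
P̄ = F·P·Fᵀ + Q = [60 20 64; 20 69 44; 64 44 91]
y = z − H·x̄ = [28]
S = H·P̄·Hᵀ + R = [2242]
K = P̄·Hᵀ·S⁻¹ = [-166/1121; -241/2242; -445/2242]
x' = x̄ + K·y = [-5769/1121, 11199/1121, -625/1121]
P' = (I − K·H)·P̄ = [12148/1121 -17586/1121 -2126/1121; -17586/1121 96617/2242 -8597/2242; -2126/1121 -8597/2242 5997/2242]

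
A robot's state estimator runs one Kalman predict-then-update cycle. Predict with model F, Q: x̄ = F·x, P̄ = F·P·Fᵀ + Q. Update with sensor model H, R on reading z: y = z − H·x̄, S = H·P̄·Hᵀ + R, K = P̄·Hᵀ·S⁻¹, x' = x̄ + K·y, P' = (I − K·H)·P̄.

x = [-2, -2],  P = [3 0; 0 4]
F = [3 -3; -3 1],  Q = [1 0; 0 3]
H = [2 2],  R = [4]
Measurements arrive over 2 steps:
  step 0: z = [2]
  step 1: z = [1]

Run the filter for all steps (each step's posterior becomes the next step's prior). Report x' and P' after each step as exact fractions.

step 0: x' = [-25/7, 33/7], P' = [719/21 -694/21; -694/21 689/21]
step 1: x' = [22959/5722, -20515/5722], P' = [135644/2861 -127325/2861; -127325/2861 121846/2861]

step 0: x̄ = F·x = [0, 4]
step 0: P̄ = F·P·Fᵀ + Q = [64 -39; -39 34]
step 0: y = z − H·x̄ = [-6]
step 0: S = H·P̄·Hᵀ + R = [84]
step 0: K = P̄·Hᵀ·S⁻¹ = [25/42; -5/42]
step 0: x' = x̄ + K·y = [-25/7, 33/7]
step 0: P' = (I − K·H)·P̄ = [719/21 -694/21; -694/21 689/21]
step 1: x̄ = F·x = [-174/7, 108/7]
step 1: P̄ = F·P·Fᵀ + Q = [8395/7 -5622/7; -5622/7 11387/21]
step 1: y = z − H·x̄ = [139/7]
step 1: S = H·P̄·Hᵀ + R = [11444/21]
step 1: K = P̄·Hᵀ·S⁻¹ = [8319/5722; -5479/5722]
step 1: x' = x̄ + K·y = [22959/5722, -20515/5722]
step 1: P' = (I − K·H)·P̄ = [135644/2861 -127325/2861; -127325/2861 121846/2861]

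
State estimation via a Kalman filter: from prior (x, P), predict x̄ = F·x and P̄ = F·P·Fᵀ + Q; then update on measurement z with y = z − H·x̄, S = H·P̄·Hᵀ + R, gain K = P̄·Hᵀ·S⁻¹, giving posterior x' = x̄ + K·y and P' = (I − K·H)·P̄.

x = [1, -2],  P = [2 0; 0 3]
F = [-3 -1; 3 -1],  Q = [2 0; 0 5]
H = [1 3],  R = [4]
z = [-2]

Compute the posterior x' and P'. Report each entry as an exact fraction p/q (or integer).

x' = [181/171, -17/19]
P' = [3449/171 -131/19; -131/19 53/19]

x̄ = F·x = [-1, 5]
P̄ = F·P·Fᵀ + Q = [23 -15; -15 26]
y = z − H·x̄ = [-16]
S = H·P̄·Hᵀ + R = [171]
K = P̄·Hᵀ·S⁻¹ = [-22/171; 7/19]
x' = x̄ + K·y = [181/171, -17/19]
P' = (I − K·H)·P̄ = [3449/171 -131/19; -131/19 53/19]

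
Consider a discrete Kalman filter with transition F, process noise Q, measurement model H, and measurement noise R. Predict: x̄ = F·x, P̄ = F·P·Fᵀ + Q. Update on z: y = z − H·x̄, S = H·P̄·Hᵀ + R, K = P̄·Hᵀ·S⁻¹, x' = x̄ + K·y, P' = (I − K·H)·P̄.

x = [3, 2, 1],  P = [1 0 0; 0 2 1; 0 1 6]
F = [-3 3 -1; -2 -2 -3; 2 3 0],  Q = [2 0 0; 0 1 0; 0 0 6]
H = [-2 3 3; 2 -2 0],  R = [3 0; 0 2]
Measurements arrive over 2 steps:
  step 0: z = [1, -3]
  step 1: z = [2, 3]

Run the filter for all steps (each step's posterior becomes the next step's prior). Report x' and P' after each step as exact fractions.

step 0: x̄ = F·x = [-4, -13, 12]
step 0: P̄ = F·P·Fᵀ + Q = [29 5 9; 5 79 -25; 9 -25 28]
step 0: y = z − H·x̄ = [-4, -21]
step 0: S = H·P̄·Hᵀ + R = [464 -336; -336 394]
step 0: K = P̄·Hᵀ·S⁻¹ = [307/2185 528/2185; 127/874 -110/437; 9651/34960 1783/4370]
step 0: x' = x̄ + K·y = [-21056/2185, -3625/437, 20343/8740]
step 0: P' = (I − K·H)·P̄ = [42933/2185 8481/437 -13476/2185; 8481/437 8591/437 -5747/874; -13476/2185 -5747/874 95787/34960]
step 1: x̄ = F·x = [14829/8740, 252419/8740, -96487/2185]
step 1: P̄ = F·P·Fᵀ + Q = [406523/34960 -477367/34960 143673/4370; -477367/34960 6475763/34960 -1286697/4370; 143673/4370 -1286697/4370 1080297/2185]
step 1: y = z − H·x̄ = [89545/1748, 1090/19]
step 1: S = H·P̄·Hᵀ + R = [4445407/6992 50877/76; 50877/76 17075/19]
step 1: K = P̄·Hᵀ·S⁻¹ = [-10229081/430803541 31859487/430803541; -12569423/430803541 -181319580/430803541; 146209416/430803541 204899580/430803541]
step 1: x' = x̄ + K·y = [10173293593/2154017705, 6980387123/2154017705, 1104402259/2154017705]
step 1: P' = (I − K·H)·P̄ = [18752376939/2154017705 18593079504/2154017705 -6142640283/2154017705; 18593079504/2154017705 19499677404/2154017705 -7167138183/2154017705; -6142640283/2154017705 -7167138183/2154017705 3803091741/2154017705]

step 0: x' = [-21056/2185, -3625/437, 20343/8740], P' = [42933/2185 8481/437 -13476/2185; 8481/437 8591/437 -5747/874; -13476/2185 -5747/874 95787/34960]
step 1: x' = [10173293593/2154017705, 6980387123/2154017705, 1104402259/2154017705], P' = [18752376939/2154017705 18593079504/2154017705 -6142640283/2154017705; 18593079504/2154017705 19499677404/2154017705 -7167138183/2154017705; -6142640283/2154017705 -7167138183/2154017705 3803091741/2154017705]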